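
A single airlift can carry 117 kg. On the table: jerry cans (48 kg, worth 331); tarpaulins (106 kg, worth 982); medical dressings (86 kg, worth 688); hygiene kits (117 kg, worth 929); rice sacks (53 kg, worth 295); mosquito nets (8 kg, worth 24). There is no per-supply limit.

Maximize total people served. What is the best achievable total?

The ratio ordering already packs tightly: tarpaulins + mosquito nets, 114 kg, 1006.
The spare 3 kg is too small for any remaining supply, and no exchange beats 1006.

1006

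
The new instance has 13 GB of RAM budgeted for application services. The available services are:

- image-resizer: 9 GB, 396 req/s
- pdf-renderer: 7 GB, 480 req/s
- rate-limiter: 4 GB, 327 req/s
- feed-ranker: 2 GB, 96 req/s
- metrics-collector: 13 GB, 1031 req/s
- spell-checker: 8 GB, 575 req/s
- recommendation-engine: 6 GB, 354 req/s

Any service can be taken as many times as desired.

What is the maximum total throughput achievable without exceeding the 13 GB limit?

1031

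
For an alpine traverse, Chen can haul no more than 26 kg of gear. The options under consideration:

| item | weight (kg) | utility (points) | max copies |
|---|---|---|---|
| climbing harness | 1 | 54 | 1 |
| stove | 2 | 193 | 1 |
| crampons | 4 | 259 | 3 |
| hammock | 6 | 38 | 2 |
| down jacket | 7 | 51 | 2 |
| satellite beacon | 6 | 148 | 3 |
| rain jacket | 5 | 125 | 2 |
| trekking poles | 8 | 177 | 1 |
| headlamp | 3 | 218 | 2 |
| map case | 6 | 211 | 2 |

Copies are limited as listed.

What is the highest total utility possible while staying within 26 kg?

1617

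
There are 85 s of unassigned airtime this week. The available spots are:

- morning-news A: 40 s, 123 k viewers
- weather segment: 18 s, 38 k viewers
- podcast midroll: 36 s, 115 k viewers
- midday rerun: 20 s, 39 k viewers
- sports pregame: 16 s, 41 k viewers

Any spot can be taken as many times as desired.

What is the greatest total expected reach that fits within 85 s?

Ranking by ratio (expected reach/s): podcast midroll 3.19, morning-news A 3.08, sports pregame 2.56.
A density-first pass picks 2×podcast midroll — 230 at 72 s.
Replace 2×podcast midroll with 2×morning-news A: the trade gains 16 net, giving 246 at 80 s.
No other feasible combination exceeds 246.

246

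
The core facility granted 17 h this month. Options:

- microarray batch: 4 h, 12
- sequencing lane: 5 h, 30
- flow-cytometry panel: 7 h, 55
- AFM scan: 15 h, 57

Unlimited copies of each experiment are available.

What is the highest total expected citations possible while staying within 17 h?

Taking the top-ratio experiments first gives 2×flow-cytometry panel for 110 (14 h).
Replace flow-cytometry panel with 2×sequencing lane: the trade gains 5 net, giving 115 at 17 h.
Nothing else within 17 h beats 115.

115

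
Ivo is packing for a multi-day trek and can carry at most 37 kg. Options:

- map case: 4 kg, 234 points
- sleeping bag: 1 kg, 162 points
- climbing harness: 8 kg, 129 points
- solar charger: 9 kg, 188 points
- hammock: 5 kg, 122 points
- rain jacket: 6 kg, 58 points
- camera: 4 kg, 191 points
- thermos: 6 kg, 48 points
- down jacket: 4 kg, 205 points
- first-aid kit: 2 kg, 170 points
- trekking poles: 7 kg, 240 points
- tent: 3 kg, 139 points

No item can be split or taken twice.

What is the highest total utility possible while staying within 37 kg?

Taking the top-ratio items first gives map case + sleeping bag + hammock + rain jacket + camera + down jacket + first-aid kit + trekking poles + tent for 1521 (36 kg).
Dropping hammock and rain jacket frees 11 kg; slotting in solar charger (9 kg) lifts the total to 1529 at 34 kg.

1529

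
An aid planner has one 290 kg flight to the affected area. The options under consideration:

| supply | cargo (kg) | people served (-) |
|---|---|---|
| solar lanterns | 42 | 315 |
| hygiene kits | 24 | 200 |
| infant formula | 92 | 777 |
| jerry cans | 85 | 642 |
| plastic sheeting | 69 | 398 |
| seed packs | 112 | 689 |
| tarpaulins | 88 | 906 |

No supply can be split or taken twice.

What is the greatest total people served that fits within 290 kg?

2525

Ranking by ratio (people served/kg): tarpaulins 10.30, infant formula 8.45, hygiene kits 8.33.
Hygiene kits + infant formula + jerry cans + tarpaulins uses 289 of the 290 kg and totals 2525.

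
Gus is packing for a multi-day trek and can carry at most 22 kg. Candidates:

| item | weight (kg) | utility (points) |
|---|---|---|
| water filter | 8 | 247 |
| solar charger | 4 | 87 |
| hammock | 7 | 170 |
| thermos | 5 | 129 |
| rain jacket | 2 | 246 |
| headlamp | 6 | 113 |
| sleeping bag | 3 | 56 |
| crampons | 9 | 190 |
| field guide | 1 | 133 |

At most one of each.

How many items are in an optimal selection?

5

The maximum utility within 22 kg is 883.
For example water filter + solar charger + hammock + rain jacket + field guide achieves it, using 22 kg.
Every optimal selection uses 5 items.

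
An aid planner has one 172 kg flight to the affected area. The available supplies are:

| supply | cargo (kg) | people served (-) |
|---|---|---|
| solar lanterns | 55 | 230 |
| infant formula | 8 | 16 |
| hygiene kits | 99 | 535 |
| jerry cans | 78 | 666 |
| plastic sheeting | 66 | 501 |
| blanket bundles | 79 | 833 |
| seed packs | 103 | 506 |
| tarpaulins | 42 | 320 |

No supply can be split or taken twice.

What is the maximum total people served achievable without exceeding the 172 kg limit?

1515

Infant formula + jerry cans + blanket bundles uses 165 of the 172 kg and totals 1515.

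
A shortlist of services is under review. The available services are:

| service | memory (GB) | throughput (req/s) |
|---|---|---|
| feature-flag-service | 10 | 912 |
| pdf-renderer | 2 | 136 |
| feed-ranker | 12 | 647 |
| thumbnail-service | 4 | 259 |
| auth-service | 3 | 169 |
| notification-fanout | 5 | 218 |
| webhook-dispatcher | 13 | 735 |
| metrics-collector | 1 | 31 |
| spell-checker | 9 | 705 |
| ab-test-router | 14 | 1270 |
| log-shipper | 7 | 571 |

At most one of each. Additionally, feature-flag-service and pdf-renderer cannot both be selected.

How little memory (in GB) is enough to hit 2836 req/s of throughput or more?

Look for the lowest-memory combination reaching 2836.
Taking feature-flag-service + spell-checker + ab-test-router gives 2887 (≥ 2836) for 33 GB.
Below 33 GB the best achievable stays under 2836.

33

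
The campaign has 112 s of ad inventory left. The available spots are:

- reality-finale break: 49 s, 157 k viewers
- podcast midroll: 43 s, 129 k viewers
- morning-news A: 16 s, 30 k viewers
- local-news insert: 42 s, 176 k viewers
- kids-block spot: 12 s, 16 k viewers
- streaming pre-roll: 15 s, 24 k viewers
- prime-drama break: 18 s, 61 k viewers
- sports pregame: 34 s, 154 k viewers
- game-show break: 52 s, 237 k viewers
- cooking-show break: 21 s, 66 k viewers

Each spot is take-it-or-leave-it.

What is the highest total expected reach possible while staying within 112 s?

Greedy by ratio would take prime-drama break + sports pregame + game-show break: 104 s used, total 452.
Replace sports pregame with local-news insert: the trade gains 22 net, giving 474 at 112 s.
No other feasible combination exceeds 474.

474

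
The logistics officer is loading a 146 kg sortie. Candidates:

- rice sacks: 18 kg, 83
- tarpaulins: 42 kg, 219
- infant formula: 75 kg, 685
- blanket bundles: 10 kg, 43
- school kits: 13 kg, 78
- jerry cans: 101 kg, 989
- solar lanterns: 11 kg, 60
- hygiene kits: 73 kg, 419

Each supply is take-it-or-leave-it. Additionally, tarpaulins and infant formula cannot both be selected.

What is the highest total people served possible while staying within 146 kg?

Best packing: rice sacks + school kits + jerry cans + solar lanterns — 143 kg, 1210 total.
The spare 3 kg is too small for any remaining supply, and no feasible exchange beats 1210.

1210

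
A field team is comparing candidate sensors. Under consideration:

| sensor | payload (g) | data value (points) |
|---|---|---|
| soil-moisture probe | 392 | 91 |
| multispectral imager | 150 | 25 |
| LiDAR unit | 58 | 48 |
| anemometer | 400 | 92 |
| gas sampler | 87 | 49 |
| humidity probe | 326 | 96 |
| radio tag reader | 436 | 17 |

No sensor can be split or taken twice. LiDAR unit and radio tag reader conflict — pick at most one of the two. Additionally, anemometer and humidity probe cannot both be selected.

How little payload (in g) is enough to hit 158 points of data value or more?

471

Minimise g subject to total data value ≥ 158.
LiDAR unit + gas sampler + humidity probe: 193 data value at 471 g.
Any bundle with less than 471 g falls short of 158.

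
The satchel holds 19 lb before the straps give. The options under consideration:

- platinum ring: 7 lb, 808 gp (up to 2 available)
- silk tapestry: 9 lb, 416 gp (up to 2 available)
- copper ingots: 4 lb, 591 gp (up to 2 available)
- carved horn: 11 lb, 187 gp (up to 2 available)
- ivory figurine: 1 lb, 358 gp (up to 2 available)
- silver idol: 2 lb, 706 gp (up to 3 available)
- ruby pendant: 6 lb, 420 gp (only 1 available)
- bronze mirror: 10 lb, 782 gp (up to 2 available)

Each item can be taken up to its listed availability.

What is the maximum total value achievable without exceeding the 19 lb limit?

4233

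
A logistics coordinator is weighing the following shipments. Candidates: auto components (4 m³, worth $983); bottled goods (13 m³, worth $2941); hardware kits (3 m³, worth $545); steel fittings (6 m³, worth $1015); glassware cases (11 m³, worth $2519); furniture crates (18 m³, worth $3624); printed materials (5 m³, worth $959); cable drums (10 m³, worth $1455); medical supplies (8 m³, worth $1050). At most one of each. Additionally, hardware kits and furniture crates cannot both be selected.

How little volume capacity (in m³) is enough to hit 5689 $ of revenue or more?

Look for the lowest-volume combination reaching 5689.
bottled goods + hardware kits + glassware cases reaches 6005 using 27 m³.
Any bundle with less than 27 m³ falls short of 5689.

27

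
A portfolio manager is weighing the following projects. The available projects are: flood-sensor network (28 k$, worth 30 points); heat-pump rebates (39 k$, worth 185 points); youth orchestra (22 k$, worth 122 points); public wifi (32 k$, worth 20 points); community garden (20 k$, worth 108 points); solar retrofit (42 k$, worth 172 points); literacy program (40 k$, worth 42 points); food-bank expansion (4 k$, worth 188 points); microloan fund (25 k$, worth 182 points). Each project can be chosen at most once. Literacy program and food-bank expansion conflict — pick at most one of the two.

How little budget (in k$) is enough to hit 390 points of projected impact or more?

Look for the lowest-budget combination reaching 390.
youth orchestra + community garden + food-bank expansion: 418 projected impact at 46 k$.
Any bundle with less than 46 k$ falls short of 390.

46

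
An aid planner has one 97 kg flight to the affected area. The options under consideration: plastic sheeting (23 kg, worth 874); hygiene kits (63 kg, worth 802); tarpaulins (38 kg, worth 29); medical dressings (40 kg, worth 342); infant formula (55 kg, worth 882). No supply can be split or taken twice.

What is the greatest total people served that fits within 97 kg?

Density check — plastic sheeting 38.00, infant formula 16.04, hygiene kits 12.73, medical dressings 8.55 are the best per kg.
Taking plastic sheeting + infant formula: 78 kg used, 1756 in people served.
Runner-up plastic sheeting + hygiene kits tops out at 1676.

1756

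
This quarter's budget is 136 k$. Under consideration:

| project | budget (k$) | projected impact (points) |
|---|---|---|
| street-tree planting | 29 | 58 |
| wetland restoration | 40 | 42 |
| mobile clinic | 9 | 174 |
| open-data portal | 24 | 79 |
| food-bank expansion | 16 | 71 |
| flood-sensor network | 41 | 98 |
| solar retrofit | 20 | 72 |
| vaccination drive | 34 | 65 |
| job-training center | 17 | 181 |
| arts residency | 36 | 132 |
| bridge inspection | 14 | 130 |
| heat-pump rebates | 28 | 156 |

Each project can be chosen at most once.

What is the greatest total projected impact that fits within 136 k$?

A density-first pass picks mobile clinic + food-bank expansion + job-training center + arts residency + bridge inspection + heat-pump rebates — 844 at 120 k$.
Dropping arts residency frees 36 k$; slotting in open-data portal + solar retrofit (44 k$) lifts the total to 863 at 128 k$.
No other feasible combination exceeds 863.

863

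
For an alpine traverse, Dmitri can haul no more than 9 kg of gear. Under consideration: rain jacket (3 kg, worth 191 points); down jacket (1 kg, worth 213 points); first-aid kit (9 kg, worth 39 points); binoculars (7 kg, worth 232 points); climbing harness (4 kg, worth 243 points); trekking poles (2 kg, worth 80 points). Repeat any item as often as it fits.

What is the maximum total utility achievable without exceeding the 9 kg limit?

1917

The ratio ordering already packs tightly: 9×down jacket, 9 kg, 1917.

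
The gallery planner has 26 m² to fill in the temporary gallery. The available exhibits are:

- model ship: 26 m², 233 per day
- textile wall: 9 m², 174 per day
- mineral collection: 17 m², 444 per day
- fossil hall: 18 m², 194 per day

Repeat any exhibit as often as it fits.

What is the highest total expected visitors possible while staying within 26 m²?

Density check — mineral collection 26.12, textile wall 19.33, fossil hall 10.78, model ship 8.96 are the best per m².
Best packing: textile wall + mineral collection — 26 m², 618 total.
Nothing else within 26 m² beats 618.

618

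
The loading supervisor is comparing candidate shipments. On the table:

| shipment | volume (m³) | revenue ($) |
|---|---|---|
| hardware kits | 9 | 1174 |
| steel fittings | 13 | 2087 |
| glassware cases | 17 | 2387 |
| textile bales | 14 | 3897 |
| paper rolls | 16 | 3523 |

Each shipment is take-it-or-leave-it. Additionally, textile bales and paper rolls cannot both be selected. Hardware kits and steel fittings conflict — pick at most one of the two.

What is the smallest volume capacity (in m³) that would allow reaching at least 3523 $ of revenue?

Need the lightest bundle worth ≥ 3523.
textile bales: 3897 revenue at 14 m³.
Any bundle with less than 14 m³ falls short of 3523.

14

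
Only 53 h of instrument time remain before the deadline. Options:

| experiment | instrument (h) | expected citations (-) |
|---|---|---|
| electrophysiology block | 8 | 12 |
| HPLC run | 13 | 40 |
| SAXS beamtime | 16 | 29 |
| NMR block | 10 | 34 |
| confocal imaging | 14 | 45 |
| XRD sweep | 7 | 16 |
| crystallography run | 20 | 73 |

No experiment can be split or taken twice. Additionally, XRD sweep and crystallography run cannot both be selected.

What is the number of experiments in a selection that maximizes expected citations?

The maximum expected citations within 53 h is 164.
One optimal bundle: electrophysiology block + NMR block + confocal imaging + crystallography run (52 h).
Every optimal selection uses 4 experiments.

4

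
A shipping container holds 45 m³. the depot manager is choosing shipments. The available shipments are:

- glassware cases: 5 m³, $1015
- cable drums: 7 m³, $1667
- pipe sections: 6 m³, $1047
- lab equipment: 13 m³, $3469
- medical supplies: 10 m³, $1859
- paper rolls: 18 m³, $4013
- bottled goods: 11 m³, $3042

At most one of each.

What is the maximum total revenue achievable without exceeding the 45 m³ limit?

10524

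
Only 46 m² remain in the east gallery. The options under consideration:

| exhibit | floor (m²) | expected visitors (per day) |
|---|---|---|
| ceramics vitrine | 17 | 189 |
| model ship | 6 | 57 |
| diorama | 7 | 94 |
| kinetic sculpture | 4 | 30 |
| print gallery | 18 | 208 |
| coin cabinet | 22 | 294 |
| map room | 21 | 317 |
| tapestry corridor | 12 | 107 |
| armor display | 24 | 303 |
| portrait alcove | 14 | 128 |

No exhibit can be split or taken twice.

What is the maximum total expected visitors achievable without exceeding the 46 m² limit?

620

A density-first pass picks diorama + print gallery + map room — 619 at 46 m².
Replace diorama and print gallery with armor display: the trade gains 1 net, giving 620 at 45 m².
Nothing else within 46 m² beats 620.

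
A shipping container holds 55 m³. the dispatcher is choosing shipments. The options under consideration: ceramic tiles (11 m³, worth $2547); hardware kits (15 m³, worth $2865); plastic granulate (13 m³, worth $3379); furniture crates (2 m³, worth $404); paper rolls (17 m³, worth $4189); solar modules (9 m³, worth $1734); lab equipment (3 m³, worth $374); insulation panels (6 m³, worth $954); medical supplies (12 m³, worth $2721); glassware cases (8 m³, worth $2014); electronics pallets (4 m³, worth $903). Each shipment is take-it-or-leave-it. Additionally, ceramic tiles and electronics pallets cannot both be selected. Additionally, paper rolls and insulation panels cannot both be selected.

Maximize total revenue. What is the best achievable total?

13240

Taking ceramic tiles + plastic granulate + furniture crates + paper rolls + medical supplies: 55 m³ used, 13240 in revenue.
That's the maximum — no feasible swap from here does better than 13240.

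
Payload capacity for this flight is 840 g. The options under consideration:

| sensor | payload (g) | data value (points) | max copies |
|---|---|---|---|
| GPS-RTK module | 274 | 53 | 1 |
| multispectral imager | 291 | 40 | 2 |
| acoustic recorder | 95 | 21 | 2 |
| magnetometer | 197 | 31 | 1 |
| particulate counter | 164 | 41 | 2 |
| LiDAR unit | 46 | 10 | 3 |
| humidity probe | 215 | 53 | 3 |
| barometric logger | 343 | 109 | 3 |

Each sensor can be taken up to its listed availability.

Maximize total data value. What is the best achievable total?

The ratio ordering already packs tightly: acoustic recorder + LiDAR unit + 2×barometric logger, 827 g, 249.
The spare 13 g is too small for any remaining sensor, and no exchange beats 249.

249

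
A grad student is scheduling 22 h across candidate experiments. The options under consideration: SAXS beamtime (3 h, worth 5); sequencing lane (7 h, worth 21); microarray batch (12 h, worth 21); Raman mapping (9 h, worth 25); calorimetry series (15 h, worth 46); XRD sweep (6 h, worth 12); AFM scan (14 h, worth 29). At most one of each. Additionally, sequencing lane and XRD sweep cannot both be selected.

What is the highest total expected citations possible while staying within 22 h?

The ratio ordering already packs tightly: sequencing lane + calorimetry series, 22 h, 67.

67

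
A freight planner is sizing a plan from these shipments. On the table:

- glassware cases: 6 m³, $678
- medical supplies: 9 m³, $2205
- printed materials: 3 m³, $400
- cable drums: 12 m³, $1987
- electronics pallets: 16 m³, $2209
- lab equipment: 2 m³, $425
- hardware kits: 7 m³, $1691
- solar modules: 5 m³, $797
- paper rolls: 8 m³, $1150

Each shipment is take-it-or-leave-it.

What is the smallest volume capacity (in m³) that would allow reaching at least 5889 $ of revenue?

30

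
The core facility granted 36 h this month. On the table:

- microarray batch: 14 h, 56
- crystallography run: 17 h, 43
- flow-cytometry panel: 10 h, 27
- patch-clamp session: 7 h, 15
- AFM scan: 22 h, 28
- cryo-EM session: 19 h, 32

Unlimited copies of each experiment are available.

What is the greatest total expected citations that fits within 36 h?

Density check — microarray batch 4.00, flow-cytometry panel 2.70, crystallography run 2.53, patch-clamp session 2.14 are the best per h.
The ratio ordering already packs tightly: 2×microarray batch + patch-clamp session, 35 h, 127.
Every other selection either busts 36 h or fails to beat 127.

127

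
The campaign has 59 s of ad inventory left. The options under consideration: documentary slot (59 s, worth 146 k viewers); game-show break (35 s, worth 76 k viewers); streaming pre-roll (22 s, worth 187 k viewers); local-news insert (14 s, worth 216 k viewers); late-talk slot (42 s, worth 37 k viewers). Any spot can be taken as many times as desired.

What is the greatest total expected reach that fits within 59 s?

864

Density check — local-news insert 15.43, streaming pre-roll 8.50, documentary slot 2.47, game-show break 2.17 are the best per s.
4×local-news insert uses 56 of the 59 s and totals 864.
Nothing else within 59 s beats 864.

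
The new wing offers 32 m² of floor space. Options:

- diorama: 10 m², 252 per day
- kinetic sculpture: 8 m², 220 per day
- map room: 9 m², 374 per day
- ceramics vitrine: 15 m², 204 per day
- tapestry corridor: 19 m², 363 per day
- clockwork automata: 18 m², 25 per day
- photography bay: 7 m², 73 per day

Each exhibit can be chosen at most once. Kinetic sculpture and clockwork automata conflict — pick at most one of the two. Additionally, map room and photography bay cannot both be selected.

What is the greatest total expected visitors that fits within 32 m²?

846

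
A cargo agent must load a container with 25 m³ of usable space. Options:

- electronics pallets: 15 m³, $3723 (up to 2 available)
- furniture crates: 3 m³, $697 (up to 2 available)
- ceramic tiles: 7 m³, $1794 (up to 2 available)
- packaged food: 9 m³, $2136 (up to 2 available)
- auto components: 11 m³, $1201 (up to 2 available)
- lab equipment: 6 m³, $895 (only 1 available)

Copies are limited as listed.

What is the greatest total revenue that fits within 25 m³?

6214

The ratio heuristic lands on 2×ceramic tiles + packaged food (5724) but leaves 2 m³ idle.
Dropping ceramic tiles and packaged food frees 16 m³; slotting in electronics pallets + furniture crates (18 m³) lifts the total to 6214 at 25 m³.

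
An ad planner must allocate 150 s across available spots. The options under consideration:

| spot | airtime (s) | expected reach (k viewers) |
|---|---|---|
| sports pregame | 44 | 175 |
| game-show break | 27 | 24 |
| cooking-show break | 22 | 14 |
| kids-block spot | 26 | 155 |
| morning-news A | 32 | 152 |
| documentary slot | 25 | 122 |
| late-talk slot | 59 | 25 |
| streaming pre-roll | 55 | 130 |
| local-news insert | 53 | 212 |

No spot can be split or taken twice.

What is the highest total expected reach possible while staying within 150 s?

664

Greedy by ratio would take kids-block spot + morning-news A + documentary slot + local-news insert: 136 s used, total 641.
Replace morning-news A with sports pregame: the trade gains 23 net, giving 664 at 148 s.
That's the maximum — no swap from here does better than 664.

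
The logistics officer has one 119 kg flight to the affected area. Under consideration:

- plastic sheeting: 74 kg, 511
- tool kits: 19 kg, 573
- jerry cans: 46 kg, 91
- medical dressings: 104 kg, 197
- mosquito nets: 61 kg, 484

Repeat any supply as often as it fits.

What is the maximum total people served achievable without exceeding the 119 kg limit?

By people served per kg: tool kits 30.16, mosquito nets 7.93, plastic sheeting 6.91, jerry cans 1.98 lead.
6×tool kits uses 114 of the 119 kg and totals 3438.
That's the maximum — no swap from here does better than 3438.

3438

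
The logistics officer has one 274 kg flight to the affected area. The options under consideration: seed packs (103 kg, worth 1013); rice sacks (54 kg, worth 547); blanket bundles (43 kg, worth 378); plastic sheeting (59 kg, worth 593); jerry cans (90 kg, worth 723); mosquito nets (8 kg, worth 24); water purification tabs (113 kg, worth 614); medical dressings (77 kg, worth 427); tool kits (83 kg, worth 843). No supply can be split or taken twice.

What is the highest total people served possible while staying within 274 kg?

2555

By people served per kg: tool kits 10.16, rice sacks 10.13, plastic sheeting 10.05 lead.
Filling by ratio: rice sacks + blanket bundles + plastic sheeting + mosquito nets + tool kits for 2385, with 27 kg left unused.
Dropping tool kits frees 83 kg; slotting in seed packs (103 kg) lifts the total to 2555 at 267 kg.
Runner-up seed packs + rice sacks + blanket bundles + plastic sheeting tops out at 2531.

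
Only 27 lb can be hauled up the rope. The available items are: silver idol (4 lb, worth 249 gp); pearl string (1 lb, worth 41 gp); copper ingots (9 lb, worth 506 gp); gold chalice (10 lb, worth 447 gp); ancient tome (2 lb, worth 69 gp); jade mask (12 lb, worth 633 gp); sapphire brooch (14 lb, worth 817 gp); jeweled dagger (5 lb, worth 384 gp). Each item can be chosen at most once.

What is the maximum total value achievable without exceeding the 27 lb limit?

By value per lb: jeweled dagger 76.80, silver idol 62.25, sapphire brooch 58.36 lead.
Filling by ratio: silver idol + pearl string + ancient tome + sapphire brooch + jeweled dagger for 1560, with 1 lb left unused.
Replace pearl string and ancient tome and jeweled dagger with copper ingots: the trade gains 12 net, giving 1572 at 27 lb.
Runner-up pearl string + copper ingots + jade mask + jeweled dagger tops out at 1564.

1572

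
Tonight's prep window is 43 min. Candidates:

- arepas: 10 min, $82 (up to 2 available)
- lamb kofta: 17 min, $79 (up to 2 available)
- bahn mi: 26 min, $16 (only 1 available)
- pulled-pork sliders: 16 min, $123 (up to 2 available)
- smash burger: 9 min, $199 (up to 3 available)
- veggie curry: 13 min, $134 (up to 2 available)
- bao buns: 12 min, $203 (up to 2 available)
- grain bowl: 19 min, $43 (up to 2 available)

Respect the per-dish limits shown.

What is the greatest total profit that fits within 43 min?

804

Density check — smash burger 22.11, bao buns 16.92, veggie curry 10.31 are the best per min.
The ratio heuristic lands on 3×smash burger + bao buns (800) but leaves 4 min idle.
Dropping smash burger frees 9 min; slotting in bao buns (12 min) lifts the total to 804 at 42 min.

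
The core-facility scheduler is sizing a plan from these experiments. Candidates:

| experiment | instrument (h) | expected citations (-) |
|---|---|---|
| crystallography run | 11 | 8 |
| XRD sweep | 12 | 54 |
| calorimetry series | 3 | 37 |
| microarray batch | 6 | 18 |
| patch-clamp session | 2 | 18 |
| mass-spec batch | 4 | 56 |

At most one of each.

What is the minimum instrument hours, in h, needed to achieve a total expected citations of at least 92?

Minimise h subject to total expected citations ≥ 92.
Taking calorimetry series + mass-spec batch gives 93 (≥ 92) for 7 h.
Below 7 h the best achievable stays under 92.

7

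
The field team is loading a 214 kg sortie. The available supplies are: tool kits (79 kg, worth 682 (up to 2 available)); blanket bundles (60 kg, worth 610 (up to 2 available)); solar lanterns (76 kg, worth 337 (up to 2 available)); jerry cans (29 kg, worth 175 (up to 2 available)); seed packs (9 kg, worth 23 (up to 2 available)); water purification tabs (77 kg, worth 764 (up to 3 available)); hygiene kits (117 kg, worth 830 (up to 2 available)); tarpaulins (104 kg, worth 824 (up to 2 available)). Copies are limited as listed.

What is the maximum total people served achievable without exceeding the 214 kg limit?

2138

Ranking by ratio (people served/kg): blanket bundles 10.17, water purification tabs 9.92, tool kits 8.63, tarpaulins 7.92.
Greedy by ratio would take 2×blanket bundles + seed packs + water purification tabs: 206 kg used, total 2007.
Replace blanket bundles and seed packs with water purification tabs: the trade gains 131 net, giving 2138 at 214 kg.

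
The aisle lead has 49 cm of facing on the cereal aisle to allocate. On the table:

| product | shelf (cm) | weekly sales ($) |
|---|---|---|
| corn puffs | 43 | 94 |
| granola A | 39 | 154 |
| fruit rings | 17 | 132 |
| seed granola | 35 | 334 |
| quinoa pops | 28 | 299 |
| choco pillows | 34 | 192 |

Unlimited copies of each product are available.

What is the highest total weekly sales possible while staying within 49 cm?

Best packing: fruit rings + quinoa pops — 45 cm, 431 total.
No other feasible combination exceeds 431.

431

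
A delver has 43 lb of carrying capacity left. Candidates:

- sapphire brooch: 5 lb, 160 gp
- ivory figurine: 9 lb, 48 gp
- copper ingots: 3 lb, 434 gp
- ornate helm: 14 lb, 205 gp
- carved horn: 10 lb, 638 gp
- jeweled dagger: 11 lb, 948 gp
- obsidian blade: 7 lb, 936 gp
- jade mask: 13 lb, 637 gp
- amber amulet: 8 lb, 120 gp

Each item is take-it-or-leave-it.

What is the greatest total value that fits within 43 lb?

3159

Taking the top-ratio items first gives sapphire brooch + copper ingots + carved horn + jeweled dagger + obsidian blade for 3116 (36 lb).
The 8 lb tied up in sapphire brooch and copper ingots is better spent on jade mask — total rises to 3159 (41 lb).
The closest alternative, sapphire brooch + copper ingots + carved horn + jeweled dagger + obsidian blade, reaches only 3116.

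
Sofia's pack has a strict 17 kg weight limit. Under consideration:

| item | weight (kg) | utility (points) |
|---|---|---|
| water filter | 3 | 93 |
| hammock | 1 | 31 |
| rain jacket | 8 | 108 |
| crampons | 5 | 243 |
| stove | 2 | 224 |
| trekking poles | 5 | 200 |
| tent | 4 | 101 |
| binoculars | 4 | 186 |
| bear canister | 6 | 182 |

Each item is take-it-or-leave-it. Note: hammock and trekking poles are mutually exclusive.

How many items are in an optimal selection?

The maximum utility within 17 kg is 853.
crampons + stove + trekking poles + binoculars hits 853 at 16 kg.
All optima have 4 items.

4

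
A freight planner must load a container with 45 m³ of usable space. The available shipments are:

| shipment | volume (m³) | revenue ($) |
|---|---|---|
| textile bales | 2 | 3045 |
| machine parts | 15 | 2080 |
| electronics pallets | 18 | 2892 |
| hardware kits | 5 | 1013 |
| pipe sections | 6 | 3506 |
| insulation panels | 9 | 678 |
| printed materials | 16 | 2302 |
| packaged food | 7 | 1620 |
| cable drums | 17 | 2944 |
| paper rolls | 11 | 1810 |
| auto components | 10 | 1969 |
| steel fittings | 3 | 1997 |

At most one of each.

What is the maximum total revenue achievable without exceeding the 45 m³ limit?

Taking the top-ratio shipments first gives textile bales + hardware kits + pipe sections + packaged food + paper rolls + auto components + steel fittings for 14960 (44 m³).
Dropping hardware kits and paper rolls frees 16 m³; slotting in cable drums (17 m³) lifts the total to 15081 at 45 m³.

15081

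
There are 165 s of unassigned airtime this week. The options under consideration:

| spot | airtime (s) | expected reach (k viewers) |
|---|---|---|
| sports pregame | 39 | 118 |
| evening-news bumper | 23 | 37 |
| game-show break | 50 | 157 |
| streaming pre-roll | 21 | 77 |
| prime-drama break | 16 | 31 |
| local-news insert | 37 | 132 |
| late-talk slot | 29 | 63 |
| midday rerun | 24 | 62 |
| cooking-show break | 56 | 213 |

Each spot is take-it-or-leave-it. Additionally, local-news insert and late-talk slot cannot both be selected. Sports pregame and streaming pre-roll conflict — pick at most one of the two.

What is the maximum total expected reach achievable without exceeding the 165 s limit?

579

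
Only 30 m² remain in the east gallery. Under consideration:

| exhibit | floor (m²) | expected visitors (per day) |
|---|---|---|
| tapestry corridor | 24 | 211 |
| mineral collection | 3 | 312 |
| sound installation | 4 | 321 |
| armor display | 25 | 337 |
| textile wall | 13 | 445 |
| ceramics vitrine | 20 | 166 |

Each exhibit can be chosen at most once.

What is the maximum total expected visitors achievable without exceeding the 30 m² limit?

Taking mineral collection + sound installation + textile wall: 20 m² used, 1078 in expected visitors.
The spare 10 m² is too small for any remaining exhibit, and no exchange beats 1078.

1078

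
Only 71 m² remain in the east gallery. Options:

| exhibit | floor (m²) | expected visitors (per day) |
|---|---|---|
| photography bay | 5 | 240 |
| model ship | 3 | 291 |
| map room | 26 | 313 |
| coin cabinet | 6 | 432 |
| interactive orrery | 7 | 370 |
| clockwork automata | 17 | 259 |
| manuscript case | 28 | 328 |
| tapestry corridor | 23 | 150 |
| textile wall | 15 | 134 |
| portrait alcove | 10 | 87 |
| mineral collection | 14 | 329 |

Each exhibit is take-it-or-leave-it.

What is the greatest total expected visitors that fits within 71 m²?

2062

Density check — model ship 97.00, coin cabinet 72.00, interactive orrery 52.86, photography bay 48.00 are the best per m².
Filling by ratio: photography bay + model ship + coin cabinet + interactive orrery + clockwork automata + textile wall + mineral collection for 2055, with 4 m² left unused.
Dropping clockwork automata and textile wall frees 32 m²; slotting in map room + portrait alcove (36 m²) lifts the total to 2062 at 71 m².
Runner-up photography bay + model ship + coin cabinet + interactive orrery + clockwork automata + textile wall + mineral collection tops out at 2055.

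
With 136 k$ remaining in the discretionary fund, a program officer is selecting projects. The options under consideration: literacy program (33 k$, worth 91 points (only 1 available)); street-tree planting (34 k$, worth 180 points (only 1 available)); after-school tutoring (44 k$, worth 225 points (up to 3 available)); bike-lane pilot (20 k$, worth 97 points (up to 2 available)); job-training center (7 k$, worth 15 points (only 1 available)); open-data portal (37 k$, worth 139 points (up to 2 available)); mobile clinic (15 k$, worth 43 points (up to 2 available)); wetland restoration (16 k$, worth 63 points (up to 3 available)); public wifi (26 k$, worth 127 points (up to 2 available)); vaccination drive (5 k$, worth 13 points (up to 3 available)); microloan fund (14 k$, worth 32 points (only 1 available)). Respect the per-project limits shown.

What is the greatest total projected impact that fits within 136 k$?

675

Taking the top-ratio projects first gives street-tree planting + 2×after-school tutoring + 2×vaccination drive for 656 (132 k$).
Dropping street-tree planting and 2×vaccination drive frees 44 k$; slotting in after-school tutoring (44 k$) lifts the total to 675 at 132 k$.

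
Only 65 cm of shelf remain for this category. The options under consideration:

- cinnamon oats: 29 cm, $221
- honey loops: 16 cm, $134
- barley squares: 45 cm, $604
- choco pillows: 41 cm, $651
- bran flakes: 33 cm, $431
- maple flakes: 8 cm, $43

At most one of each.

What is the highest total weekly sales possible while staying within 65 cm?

828

Ranking by ratio (weekly sales/cm): choco pillows 15.88, barley squares 13.42, bran flakes 13.06.
The ratio ordering already packs tightly: honey loops + choco pillows + maple flakes, 65 cm, 828.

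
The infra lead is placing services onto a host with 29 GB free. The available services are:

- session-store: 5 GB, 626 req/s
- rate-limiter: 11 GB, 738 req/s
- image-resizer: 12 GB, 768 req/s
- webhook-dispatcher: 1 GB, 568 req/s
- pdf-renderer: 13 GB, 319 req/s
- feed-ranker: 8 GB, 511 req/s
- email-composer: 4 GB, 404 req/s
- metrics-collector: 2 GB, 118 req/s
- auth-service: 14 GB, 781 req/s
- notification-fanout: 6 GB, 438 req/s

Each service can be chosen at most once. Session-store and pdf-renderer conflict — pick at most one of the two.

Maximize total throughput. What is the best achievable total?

2892

Session-store + rate-limiter + webhook-dispatcher + email-composer + metrics-collector + notification-fanout uses 29 of the 29 GB and totals 2892.
Runner-up session-store + rate-limiter + webhook-dispatcher + feed-ranker + email-composer tops out at 2847.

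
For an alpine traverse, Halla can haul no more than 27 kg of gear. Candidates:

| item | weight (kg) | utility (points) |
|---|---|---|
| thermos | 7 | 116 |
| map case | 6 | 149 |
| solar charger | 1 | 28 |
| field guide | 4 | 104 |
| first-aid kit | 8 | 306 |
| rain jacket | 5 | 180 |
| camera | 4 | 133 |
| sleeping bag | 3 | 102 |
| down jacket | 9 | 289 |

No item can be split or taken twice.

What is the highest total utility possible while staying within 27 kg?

Taking the top-ratio items first gives solar charger + field guide + first-aid kit + rain jacket + camera + sleeping bag for 853 (25 kg).
The 7 kg tied up in field guide and sleeping bag is better spent on down jacket — total rises to 936 (27 kg).
That's the maximum — no swap from here does better than 936.

936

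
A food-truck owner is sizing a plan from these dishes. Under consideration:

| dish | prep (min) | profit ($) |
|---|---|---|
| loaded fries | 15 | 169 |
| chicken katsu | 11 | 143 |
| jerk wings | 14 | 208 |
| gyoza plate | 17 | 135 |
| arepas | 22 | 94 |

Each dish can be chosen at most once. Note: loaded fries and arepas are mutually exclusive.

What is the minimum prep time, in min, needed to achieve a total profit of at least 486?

Need the lightest bundle worth ≥ 486.
loaded fries + chicken katsu + jerk wings: 520 profit at 40 min.
Below 40 min the best achievable stays under 486.

40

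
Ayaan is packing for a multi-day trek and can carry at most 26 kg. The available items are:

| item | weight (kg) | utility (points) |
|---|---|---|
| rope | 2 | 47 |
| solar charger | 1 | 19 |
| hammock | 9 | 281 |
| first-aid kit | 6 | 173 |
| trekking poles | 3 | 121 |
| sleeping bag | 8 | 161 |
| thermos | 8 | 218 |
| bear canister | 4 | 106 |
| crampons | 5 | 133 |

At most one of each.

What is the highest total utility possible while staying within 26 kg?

793

Density check — trekking poles 40.33, hammock 31.22, first-aid kit 28.83 are the best per kg.
Hammock + first-aid kit + trekking poles + thermos uses 26 of the 26 kg and totals 793.
No other feasible combination exceeds 793.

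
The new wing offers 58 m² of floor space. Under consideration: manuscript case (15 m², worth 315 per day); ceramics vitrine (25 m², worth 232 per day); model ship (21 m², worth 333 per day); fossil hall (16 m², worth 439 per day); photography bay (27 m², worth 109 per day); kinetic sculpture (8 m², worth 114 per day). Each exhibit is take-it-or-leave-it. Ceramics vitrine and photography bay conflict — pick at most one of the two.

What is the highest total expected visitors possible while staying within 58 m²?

1087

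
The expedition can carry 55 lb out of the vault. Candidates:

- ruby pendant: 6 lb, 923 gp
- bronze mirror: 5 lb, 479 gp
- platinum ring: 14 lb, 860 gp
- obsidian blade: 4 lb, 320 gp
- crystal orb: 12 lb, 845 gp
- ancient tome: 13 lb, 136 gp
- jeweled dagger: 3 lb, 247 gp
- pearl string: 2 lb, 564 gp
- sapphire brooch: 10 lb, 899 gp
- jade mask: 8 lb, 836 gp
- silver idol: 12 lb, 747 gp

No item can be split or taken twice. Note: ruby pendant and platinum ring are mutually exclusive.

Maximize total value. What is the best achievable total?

5293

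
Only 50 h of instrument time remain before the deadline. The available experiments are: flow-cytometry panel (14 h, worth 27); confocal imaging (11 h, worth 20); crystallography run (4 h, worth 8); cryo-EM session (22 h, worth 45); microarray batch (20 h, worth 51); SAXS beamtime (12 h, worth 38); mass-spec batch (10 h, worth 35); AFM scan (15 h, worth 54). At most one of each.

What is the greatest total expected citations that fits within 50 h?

148

Density check — AFM scan 3.60, mass-spec batch 3.50, SAXS beamtime 3.17, microarray batch 2.55 are the best per h.
Filling by ratio: crystallography run + SAXS beamtime + mass-spec batch + AFM scan for 135, with 9 h left unused.
Dropping SAXS beamtime frees 12 h; slotting in microarray batch (20 h) lifts the total to 148 at 49 h.
The closest alternative, confocal imaging + SAXS beamtime + mass-spec batch + AFM scan, reaches only 147.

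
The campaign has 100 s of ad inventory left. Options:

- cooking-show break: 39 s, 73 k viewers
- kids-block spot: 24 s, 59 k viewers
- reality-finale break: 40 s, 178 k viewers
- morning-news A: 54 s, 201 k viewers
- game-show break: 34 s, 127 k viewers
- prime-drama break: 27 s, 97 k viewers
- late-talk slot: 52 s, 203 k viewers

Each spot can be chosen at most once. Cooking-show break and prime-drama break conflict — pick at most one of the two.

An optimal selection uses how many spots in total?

Best achievable expected reach is 381.
For example reality-finale break + late-talk slot achieves it, using 92 s.
All optima have 2 spots.

2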